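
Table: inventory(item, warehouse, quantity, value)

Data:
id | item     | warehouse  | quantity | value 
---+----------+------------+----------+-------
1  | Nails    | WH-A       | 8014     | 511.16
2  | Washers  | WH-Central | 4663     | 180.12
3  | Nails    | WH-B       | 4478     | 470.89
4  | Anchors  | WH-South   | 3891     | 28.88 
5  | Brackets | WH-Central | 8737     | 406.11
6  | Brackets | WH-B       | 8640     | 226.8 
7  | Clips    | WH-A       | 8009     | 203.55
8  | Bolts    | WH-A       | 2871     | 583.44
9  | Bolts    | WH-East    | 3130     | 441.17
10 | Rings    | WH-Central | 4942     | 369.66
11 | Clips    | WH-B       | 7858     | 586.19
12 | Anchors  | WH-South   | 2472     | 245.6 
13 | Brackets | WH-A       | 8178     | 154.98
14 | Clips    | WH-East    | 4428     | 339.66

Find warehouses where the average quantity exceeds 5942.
SELECT warehouse, AVG(quantity)
FROM inventory
GROUP BY warehouse
HAVING AVG(quantity) > 5942

Result:
  WH-A: avg=6768.00
  WH-B: avg=6992.00
  WH-Central: avg=6114.00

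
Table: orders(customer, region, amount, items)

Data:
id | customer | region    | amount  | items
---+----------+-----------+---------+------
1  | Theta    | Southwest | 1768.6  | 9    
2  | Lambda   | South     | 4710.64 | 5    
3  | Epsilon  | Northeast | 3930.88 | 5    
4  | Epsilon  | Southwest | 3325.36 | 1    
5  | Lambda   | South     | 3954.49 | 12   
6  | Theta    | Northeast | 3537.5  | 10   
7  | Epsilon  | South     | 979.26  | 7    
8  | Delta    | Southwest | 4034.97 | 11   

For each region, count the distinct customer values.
SELECT region, COUNT(DISTINCT customer)
FROM orders
GROUP BY region

Result:
  Northeast: 2 distinct
  South: 2 distinct
  Southwest: 3 distinct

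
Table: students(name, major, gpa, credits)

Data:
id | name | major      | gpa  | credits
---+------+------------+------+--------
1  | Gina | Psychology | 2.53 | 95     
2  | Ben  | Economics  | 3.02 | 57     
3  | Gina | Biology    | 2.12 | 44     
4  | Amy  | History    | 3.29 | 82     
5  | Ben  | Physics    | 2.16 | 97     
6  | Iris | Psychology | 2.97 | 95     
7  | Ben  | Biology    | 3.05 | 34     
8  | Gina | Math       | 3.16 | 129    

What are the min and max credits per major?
SELECT major, MIN(credits), MAX(credits)
FROM students
GROUP BY major

Result:
  Biology: min=34, max=44
  Economics: min=57, max=57
  History: min=82, max=82
  Math: min=129, max=129
  Physics: min=97, max=97
  Psychology: min=95, max=95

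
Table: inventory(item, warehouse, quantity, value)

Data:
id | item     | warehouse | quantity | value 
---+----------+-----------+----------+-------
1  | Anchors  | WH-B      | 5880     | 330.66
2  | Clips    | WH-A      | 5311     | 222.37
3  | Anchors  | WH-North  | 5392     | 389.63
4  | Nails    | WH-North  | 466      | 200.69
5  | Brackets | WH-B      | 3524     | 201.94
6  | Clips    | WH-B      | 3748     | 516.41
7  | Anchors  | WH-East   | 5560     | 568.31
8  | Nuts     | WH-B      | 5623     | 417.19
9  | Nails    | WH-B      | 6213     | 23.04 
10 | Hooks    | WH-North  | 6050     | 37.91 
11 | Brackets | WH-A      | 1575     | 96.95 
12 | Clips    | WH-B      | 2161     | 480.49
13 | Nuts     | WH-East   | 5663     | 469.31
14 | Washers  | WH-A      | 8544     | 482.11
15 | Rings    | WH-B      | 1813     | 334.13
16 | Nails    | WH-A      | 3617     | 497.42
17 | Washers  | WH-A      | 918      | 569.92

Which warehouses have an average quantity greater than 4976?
SELECT warehouse, AVG(quantity)
FROM inventory
GROUP BY warehouse
HAVING AVG(quantity) > 4976

Result:
  WH-East: avg=5611.50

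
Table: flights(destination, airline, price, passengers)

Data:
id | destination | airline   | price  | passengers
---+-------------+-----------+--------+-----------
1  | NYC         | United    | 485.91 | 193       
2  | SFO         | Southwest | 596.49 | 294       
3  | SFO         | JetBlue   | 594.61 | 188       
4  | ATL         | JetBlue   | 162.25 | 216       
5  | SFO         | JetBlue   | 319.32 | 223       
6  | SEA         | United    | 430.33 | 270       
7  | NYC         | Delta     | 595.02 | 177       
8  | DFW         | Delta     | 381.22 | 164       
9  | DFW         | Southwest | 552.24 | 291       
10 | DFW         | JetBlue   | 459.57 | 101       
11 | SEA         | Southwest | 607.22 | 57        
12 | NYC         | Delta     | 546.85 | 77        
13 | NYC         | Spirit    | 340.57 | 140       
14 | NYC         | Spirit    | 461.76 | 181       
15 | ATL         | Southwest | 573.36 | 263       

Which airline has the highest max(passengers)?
SELECT airline, MAX(passengers) as val
FROM flights
GROUP BY airline
ORDER BY val DESC
LIMIT 1

Result: Southwest with max(passengers) = 294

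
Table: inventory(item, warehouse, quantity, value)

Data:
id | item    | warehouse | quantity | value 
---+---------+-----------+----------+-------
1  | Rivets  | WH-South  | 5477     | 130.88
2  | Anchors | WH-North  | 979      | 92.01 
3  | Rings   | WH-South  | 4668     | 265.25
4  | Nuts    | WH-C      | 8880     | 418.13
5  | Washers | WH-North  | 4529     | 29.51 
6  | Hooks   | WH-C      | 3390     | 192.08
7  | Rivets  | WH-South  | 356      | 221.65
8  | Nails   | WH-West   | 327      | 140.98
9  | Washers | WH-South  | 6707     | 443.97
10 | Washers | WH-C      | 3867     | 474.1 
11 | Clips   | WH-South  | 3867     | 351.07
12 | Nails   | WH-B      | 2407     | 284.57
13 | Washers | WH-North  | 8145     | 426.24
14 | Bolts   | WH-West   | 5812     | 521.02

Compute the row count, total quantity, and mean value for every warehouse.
SELECT warehouse,
       COUNT(*) as cnt,
       SUM(quantity) as total_quantity,
       AVG(value) as avg_value
FROM inventory
GROUP BY warehouse

Result:
  WH-B: 1 records, 2407 total quantity, 284.57 avg value
  WH-C: 3 records, 16137 total quantity, 361.44 avg value
  WH-North: 3 records, 13653 total quantity, 182.59 avg value
  WH-South: 5 records, 21075 total quantity, 282.56 avg value
  WH-West: 2 records, 6139 total quantity, 331.00 avg value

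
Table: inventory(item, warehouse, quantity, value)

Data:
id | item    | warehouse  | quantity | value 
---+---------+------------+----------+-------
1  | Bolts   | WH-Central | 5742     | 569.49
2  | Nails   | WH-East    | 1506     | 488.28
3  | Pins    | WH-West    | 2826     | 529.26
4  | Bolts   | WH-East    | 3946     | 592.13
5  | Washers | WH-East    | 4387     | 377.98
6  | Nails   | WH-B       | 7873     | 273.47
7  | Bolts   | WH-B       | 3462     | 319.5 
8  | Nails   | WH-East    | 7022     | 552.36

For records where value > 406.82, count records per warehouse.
SELECT warehouse, COUNT(*)
FROM inventory
WHERE value > 406.82
GROUP BY warehouse

Note: WHERE filters rows before grouping.

Result:
  WH-Central: 1
  WH-East: 3
  WH-West: 1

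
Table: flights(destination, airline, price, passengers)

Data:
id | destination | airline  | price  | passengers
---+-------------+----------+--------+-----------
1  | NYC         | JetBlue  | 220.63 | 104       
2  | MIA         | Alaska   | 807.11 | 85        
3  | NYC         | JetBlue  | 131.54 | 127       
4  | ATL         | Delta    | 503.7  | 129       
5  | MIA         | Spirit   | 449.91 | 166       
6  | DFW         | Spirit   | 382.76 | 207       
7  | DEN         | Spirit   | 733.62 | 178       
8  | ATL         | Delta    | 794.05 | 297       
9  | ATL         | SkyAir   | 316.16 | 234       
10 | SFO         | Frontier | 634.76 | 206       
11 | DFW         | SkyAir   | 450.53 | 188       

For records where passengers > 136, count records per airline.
SELECT airline, COUNT(*)
FROM flights
WHERE passengers > 136
GROUP BY airline

Note: WHERE filters rows before grouping.

Result:
  Delta: 1
  Frontier: 1
  SkyAir: 2
  Spirit: 3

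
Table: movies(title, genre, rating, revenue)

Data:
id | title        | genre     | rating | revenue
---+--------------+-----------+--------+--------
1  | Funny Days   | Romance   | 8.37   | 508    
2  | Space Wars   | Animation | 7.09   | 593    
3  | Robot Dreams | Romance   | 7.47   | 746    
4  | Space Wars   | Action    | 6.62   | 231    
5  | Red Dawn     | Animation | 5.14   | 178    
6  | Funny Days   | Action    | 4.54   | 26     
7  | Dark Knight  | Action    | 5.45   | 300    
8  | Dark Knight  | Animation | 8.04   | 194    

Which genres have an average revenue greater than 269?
SELECT genre, AVG(revenue)
FROM movies
GROUP BY genre
HAVING AVG(revenue) > 269

Result:
  Animation: avg=321.67
  Romance: avg=627.00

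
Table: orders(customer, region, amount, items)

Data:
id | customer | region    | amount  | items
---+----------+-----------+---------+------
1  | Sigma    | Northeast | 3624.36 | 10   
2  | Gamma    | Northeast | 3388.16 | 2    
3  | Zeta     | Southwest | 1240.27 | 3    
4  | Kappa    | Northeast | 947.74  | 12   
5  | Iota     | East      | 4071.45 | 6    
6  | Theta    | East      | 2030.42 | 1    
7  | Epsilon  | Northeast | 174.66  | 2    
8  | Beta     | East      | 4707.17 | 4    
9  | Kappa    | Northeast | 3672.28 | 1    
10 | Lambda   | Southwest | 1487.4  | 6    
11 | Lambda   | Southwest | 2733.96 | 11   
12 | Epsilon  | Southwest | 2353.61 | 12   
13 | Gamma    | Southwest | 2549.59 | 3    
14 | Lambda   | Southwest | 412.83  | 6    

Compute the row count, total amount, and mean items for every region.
SELECT region,
       COUNT(*) as cnt,
       SUM(amount) as total_amount,
       AVG(items) as avg_items
FROM orders
GROUP BY region

Result:
  East: 3 records, 10809.04 total amount, 3.67 avg items
  Northeast: 5 records, 11807.20 total amount, 5.40 avg items
  Southwest: 6 records, 10777.66 total amount, 6.83 avg items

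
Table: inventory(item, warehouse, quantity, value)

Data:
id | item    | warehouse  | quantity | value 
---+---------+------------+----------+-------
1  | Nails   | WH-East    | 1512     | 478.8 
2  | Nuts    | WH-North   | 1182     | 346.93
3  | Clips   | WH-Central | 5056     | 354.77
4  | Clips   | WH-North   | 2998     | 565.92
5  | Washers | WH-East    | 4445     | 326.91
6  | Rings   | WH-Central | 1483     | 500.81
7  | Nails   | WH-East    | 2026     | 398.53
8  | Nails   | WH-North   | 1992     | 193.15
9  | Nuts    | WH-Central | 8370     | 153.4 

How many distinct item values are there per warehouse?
SELECT warehouse, COUNT(DISTINCT item)
FROM inventory
GROUP BY warehouse

Result:
  WH-Central: 3 distinct
  WH-East: 2 distinct
  WH-North: 3 distinct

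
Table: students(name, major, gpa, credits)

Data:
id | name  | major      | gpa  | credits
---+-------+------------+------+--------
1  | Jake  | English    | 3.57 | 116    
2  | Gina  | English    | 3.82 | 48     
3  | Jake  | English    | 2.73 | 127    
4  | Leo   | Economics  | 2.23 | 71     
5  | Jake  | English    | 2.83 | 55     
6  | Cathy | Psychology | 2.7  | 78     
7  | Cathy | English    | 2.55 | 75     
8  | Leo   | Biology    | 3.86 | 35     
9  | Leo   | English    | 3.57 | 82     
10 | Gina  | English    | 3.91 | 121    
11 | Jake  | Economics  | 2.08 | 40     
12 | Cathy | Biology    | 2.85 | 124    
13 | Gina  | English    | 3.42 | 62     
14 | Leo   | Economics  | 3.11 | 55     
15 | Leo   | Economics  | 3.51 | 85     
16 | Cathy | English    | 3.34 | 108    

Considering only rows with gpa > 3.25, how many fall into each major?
SELECT major, COUNT(*)
FROM students
WHERE gpa > 3.25
GROUP BY major

Note: WHERE filters rows before grouping.

Result:
  Biology: 1
  Economics: 1
  English: 6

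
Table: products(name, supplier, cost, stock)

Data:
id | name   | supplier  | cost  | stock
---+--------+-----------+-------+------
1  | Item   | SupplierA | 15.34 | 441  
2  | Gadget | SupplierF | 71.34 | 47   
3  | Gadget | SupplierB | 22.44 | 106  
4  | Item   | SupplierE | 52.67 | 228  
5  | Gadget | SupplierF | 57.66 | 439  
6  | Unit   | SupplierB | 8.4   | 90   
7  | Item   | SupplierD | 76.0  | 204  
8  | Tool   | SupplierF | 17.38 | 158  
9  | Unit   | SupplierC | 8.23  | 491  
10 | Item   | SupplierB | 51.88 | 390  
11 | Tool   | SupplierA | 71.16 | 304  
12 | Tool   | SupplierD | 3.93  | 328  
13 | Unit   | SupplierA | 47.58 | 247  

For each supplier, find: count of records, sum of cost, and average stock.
SELECT supplier,
       COUNT(*) as cnt,
       SUM(cost) as total_cost,
       AVG(stock) as avg_stock
FROM products
GROUP BY supplier

Result:
  SupplierA: 3 records, 134.08 total cost, 330.67 avg stock
  SupplierB: 3 records, 82.72 total cost, 195.33 avg stock
  SupplierC: 1 records, 8.23 total cost, 491.00 avg stock
  SupplierD: 2 records, 79.93 total cost, 266.00 avg stock
  SupplierE: 1 records, 52.67 total cost, 228.00 avg stock
  SupplierF: 3 records, 146.38 total cost, 214.67 avg stock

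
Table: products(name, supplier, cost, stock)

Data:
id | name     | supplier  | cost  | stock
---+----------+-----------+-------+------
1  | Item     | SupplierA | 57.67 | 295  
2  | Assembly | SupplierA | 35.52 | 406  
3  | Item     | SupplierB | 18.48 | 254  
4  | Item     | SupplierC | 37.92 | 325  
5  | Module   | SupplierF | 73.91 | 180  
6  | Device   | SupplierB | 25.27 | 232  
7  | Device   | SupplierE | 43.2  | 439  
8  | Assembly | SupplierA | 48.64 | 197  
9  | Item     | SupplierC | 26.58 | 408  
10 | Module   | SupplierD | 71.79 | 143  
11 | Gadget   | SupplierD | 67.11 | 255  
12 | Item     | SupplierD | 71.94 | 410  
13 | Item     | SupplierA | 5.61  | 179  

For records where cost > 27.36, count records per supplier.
SELECT supplier, COUNT(*)
FROM products
WHERE cost > 27.36
GROUP BY supplier

Note: WHERE filters rows before grouping.

Result:
  SupplierA: 3
  SupplierC: 1
  SupplierD: 3
  SupplierE: 1
  SupplierF: 1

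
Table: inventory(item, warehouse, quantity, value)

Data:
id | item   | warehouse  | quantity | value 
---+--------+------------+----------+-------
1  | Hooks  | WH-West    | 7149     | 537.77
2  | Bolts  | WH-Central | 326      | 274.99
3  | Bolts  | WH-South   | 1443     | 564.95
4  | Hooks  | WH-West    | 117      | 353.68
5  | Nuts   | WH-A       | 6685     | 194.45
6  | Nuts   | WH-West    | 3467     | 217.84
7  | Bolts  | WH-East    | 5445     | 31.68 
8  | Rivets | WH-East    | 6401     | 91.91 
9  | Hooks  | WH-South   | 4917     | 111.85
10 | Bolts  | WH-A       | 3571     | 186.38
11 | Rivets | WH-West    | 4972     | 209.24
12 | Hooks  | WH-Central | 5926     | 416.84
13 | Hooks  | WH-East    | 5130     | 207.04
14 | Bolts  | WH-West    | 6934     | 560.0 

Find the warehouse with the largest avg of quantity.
SELECT warehouse, AVG(quantity) as val
FROM inventory
GROUP BY warehouse
ORDER BY val DESC
LIMIT 1

Result: WH-East with avg(quantity) = 5658.67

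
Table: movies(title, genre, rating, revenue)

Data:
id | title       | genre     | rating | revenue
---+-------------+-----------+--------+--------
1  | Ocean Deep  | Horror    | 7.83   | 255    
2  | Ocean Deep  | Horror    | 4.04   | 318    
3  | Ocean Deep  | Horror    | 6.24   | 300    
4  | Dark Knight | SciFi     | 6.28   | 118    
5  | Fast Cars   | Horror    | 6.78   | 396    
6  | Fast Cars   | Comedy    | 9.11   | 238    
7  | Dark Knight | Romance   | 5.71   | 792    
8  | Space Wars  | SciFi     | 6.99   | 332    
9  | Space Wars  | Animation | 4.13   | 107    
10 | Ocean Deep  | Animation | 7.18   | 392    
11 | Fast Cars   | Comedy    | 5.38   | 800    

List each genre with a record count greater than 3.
SELECT genre, COUNT(*) as cnt
FROM movies
GROUP BY genre
HAVING COUNT(*) > 3

Result:
  Horror: 4

Note: HAVING filters groups after aggregation, WHERE filters rows before.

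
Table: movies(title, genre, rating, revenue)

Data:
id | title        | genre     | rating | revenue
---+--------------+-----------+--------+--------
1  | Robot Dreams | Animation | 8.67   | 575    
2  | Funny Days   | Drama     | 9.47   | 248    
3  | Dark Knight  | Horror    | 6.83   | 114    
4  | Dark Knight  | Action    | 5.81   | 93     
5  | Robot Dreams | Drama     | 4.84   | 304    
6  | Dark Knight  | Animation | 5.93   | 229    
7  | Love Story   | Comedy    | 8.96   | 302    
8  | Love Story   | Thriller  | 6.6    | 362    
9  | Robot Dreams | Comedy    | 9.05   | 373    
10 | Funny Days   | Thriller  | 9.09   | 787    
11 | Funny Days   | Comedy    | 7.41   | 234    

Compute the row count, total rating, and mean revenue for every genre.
SELECT genre,
       COUNT(*) as cnt,
       SUM(rating) as total_rating,
       AVG(revenue) as avg_revenue
FROM movies
GROUP BY genre

Result:
  Action: 1 records, 5.81 total rating, 93.00 avg revenue
  Animation: 2 records, 14.60 total rating, 402.00 avg revenue
  Comedy: 3 records, 25.42 total rating, 303.00 avg revenue
  Drama: 2 records, 14.31 total rating, 276.00 avg revenue
  Horror: 1 records, 6.83 total rating, 114.00 avg revenue
  Thriller: 2 records, 15.69 total rating, 574.50 avg revenue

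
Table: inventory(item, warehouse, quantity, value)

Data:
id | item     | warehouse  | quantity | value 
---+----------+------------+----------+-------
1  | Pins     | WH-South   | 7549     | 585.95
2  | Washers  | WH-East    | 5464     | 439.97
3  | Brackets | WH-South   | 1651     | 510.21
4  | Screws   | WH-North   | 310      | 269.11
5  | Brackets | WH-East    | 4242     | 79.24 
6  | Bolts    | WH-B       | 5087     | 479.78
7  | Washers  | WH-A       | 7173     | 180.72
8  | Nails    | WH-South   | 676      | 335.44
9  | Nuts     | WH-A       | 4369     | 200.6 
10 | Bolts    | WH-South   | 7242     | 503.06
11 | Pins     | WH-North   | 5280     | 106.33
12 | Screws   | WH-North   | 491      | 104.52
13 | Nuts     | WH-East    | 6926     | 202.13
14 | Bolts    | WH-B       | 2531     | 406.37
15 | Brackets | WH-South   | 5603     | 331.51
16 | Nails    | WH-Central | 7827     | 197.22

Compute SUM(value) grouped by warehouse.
SELECT warehouse, SUM(value) as result
FROM inventory
GROUP BY warehouse

Result:
  WH-A: 381.32
  WH-B: 886.15
  WH-Central: 197.22
  WH-East: 721.34
  WH-North: 479.96
  WH-South: 2266.17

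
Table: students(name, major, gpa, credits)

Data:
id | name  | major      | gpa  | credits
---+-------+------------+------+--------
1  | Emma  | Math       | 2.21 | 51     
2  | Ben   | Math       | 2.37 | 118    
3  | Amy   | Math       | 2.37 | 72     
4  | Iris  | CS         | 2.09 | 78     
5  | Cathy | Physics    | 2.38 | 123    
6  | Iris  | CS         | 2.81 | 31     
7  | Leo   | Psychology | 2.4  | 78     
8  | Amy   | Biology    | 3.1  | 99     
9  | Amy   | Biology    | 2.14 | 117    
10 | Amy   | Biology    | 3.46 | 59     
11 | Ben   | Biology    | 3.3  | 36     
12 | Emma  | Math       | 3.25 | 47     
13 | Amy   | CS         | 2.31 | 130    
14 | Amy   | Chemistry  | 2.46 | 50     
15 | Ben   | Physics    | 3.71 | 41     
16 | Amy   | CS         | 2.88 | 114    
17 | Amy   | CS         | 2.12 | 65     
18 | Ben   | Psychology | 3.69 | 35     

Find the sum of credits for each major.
SELECT major, SUM(credits) as result
FROM students
GROUP BY major

Result:
  Biology: 311
  CS: 418
  Chemistry: 50
  Math: 288
  Physics: 164
  Psychology: 113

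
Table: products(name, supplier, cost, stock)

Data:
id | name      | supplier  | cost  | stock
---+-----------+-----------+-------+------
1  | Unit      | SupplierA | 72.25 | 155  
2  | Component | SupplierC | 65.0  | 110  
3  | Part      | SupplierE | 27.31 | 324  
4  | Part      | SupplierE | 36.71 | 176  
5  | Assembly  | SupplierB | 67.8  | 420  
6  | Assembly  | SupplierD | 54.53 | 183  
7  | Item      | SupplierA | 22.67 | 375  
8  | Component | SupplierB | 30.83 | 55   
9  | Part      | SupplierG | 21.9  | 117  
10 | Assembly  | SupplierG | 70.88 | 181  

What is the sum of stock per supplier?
SELECT supplier, SUM(stock) as result
FROM products
GROUP BY supplier

Result:
  SupplierA: 530
  SupplierB: 475
  SupplierC: 110
  SupplierD: 183
  SupplierE: 500
  SupplierG: 298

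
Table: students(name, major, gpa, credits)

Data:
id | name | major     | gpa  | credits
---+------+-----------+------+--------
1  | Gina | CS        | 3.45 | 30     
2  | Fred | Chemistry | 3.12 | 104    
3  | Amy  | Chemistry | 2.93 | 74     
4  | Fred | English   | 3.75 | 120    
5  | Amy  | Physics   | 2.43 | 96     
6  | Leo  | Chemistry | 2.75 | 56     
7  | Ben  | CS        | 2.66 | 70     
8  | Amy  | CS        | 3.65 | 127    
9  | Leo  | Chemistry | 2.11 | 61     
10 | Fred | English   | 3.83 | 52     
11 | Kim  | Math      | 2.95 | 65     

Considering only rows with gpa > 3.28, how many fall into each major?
SELECT major, COUNT(*)
FROM students
WHERE gpa > 3.28
GROUP BY major

Note: WHERE filters rows before grouping.

Result:
  CS: 2
  English: 2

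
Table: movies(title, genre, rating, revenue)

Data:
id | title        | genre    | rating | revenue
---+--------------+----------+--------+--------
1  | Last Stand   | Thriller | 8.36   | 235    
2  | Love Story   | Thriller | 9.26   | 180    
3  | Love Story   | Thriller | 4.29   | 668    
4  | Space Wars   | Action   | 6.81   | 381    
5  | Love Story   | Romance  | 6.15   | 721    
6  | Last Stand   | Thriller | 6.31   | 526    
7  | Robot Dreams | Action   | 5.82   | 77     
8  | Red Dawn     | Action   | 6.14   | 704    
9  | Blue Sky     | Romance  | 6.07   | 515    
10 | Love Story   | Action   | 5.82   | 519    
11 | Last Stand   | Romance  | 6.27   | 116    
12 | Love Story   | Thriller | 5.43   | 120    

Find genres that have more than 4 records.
SELECT genre, COUNT(*) as cnt
FROM movies
GROUP BY genre
HAVING COUNT(*) > 4

Result:
  Thriller: 5

Note: HAVING filters groups after aggregation, WHERE filters rows before.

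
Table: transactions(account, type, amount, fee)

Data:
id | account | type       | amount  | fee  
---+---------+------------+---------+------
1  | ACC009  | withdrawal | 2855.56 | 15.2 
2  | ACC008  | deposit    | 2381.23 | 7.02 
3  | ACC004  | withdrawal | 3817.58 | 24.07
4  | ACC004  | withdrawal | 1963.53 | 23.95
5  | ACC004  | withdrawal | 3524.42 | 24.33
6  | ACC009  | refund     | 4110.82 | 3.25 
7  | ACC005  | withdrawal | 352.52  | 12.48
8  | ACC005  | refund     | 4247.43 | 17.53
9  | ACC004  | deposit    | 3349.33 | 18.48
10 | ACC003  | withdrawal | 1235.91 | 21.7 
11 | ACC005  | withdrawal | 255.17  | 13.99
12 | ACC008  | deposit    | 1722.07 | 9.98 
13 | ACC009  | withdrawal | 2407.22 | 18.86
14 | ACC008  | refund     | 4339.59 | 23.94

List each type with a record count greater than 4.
SELECT type, COUNT(*) as cnt
FROM transactions
GROUP BY type
HAVING COUNT(*) > 4

Result:
  withdrawal: 8

Note: HAVING filters groups after aggregation, WHERE filters rows before.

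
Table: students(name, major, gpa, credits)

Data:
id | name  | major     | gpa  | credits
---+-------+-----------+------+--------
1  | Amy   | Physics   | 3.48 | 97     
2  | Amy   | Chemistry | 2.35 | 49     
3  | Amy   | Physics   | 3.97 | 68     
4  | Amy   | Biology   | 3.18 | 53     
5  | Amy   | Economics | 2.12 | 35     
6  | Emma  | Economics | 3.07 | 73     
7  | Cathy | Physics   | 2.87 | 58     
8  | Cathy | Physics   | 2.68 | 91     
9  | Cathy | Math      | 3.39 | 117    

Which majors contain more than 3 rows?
SELECT major, COUNT(*) as cnt
FROM students
GROUP BY major
HAVING COUNT(*) > 3

Result:
  Physics: 4

Note: HAVING filters groups after aggregation, WHERE filters rows before.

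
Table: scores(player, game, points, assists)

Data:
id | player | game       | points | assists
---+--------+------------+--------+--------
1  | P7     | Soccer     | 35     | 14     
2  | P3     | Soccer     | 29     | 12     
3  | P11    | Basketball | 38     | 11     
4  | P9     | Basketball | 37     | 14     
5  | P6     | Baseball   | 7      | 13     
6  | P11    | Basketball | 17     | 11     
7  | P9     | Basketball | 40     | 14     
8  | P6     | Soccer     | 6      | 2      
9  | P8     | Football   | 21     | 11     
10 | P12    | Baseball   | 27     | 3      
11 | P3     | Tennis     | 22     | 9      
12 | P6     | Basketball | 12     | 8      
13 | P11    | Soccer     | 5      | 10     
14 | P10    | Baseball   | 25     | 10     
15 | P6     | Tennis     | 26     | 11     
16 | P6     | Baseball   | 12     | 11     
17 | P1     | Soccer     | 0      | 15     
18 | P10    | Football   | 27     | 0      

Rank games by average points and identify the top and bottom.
SELECT game, AVG(points)
FROM scores
GROUP BY game
ORDER BY AVG(points)

All groups:
  Soccer: 15.00
  Baseball: 17.75
  Football: 24.00
  Tennis: 24.00
  Basketball: 28.80

Highest: Basketball (28.80)
Lowest: Soccer (15.00)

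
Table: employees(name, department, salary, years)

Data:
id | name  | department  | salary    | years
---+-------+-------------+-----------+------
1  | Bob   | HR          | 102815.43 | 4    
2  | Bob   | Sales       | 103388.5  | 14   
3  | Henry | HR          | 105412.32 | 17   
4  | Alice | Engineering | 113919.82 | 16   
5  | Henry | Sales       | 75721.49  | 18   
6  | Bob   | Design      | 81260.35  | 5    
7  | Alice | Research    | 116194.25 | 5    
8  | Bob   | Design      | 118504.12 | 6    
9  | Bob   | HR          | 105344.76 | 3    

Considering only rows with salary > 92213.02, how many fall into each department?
SELECT department, COUNT(*)
FROM employees
WHERE salary > 92213.02
GROUP BY department

Note: WHERE filters rows before grouping.

Result:
  Design: 1
  Engineering: 1
  HR: 3
  Research: 1
  Sales: 1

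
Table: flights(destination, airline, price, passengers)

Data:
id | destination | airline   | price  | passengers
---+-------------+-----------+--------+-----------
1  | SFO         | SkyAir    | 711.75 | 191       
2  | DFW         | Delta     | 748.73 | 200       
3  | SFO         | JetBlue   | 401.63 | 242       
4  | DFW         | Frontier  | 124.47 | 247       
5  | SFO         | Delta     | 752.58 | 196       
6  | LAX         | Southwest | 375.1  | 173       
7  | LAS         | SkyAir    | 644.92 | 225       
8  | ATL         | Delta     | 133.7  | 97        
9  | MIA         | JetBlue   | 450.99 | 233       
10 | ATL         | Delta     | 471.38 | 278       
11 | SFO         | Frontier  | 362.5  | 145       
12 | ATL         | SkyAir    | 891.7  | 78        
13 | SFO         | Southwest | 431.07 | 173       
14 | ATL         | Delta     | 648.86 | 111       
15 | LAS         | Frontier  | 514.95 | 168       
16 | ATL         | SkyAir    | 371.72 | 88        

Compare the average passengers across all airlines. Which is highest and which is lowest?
SELECT airline, AVG(passengers)
FROM flights
GROUP BY airline
ORDER BY AVG(passengers)

All groups:
  SkyAir: 145.50
  Southwest: 173.00
  Delta: 176.40
  Frontier: 186.67
  JetBlue: 237.50

Highest: JetBlue (237.50)
Lowest: SkyAir (145.50)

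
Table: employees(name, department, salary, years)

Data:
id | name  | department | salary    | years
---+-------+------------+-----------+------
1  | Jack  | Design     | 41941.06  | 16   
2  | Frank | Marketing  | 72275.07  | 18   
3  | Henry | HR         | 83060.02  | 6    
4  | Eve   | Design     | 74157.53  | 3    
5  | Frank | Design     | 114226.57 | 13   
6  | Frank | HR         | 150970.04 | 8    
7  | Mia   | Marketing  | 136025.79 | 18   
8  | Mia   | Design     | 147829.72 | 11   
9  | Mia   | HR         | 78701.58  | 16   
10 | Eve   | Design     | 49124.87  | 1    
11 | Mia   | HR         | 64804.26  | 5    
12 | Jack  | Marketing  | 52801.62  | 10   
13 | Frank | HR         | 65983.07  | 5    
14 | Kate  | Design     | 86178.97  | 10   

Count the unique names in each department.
SELECT department, COUNT(DISTINCT name)
FROM employees
GROUP BY department

Result:
  Design: 5 distinct
  HR: 3 distinct
  Marketing: 3 distinct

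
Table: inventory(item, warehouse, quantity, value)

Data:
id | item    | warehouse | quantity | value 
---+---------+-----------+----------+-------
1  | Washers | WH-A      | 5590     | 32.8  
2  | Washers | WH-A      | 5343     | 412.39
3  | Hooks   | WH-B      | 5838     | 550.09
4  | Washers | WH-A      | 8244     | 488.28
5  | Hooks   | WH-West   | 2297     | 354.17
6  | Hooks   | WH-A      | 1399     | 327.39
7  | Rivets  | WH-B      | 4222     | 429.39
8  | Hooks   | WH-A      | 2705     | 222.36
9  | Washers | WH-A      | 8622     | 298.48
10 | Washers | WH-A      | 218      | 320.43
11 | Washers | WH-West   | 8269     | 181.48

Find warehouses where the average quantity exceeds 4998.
SELECT warehouse, AVG(quantity)
FROM inventory
GROUP BY warehouse
HAVING AVG(quantity) > 4998

Result:
  WH-B: avg=5030.00
  WH-West: avg=5283.00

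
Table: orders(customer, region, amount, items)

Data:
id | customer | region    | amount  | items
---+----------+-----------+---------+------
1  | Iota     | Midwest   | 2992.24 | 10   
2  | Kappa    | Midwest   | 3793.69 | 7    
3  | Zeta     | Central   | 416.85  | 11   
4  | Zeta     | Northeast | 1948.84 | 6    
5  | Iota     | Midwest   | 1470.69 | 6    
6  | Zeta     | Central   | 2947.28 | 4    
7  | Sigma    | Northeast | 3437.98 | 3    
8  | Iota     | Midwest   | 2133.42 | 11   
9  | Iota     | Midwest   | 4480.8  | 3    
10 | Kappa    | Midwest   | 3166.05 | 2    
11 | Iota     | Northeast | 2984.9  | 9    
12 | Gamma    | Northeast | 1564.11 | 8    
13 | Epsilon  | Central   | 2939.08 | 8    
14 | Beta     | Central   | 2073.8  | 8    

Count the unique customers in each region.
SELECT region, COUNT(DISTINCT customer)
FROM orders
GROUP BY region

Result:
  Central: 3 distinct
  Midwest: 2 distinct
  Northeast: 4 distinct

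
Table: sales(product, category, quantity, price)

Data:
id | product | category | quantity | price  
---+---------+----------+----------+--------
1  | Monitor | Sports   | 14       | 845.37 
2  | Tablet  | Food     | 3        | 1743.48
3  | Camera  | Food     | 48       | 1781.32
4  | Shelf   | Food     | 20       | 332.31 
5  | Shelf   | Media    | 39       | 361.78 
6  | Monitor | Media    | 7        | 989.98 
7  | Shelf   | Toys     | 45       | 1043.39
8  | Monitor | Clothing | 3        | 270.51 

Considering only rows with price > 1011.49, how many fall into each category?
SELECT category, COUNT(*)
FROM sales
WHERE price > 1011.49
GROUP BY category

Note: WHERE filters rows before grouping.

Result:
  Food: 2
  Toys: 1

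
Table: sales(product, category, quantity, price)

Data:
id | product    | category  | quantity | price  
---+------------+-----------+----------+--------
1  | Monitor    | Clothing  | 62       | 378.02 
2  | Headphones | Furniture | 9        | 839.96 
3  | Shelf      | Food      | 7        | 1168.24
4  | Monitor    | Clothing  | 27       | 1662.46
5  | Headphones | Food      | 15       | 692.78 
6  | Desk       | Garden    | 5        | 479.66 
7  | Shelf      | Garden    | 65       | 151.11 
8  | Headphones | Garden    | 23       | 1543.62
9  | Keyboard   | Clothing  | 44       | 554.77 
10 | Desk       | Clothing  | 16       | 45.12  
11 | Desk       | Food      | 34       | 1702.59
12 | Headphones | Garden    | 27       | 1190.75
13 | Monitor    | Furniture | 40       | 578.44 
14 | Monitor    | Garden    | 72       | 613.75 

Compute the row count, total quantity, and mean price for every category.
SELECT category,
       COUNT(*) as cnt,
       SUM(quantity) as total_quantity,
       AVG(price) as avg_price
FROM sales
GROUP BY category

Result:
  Clothing: 4 records, 149 total quantity, 660.09 avg price
  Food: 3 records, 56 total quantity, 1187.87 avg price
  Furniture: 2 records, 49 total quantity, 709.20 avg price
  Garden: 5 records, 192 total quantity, 795.78 avg price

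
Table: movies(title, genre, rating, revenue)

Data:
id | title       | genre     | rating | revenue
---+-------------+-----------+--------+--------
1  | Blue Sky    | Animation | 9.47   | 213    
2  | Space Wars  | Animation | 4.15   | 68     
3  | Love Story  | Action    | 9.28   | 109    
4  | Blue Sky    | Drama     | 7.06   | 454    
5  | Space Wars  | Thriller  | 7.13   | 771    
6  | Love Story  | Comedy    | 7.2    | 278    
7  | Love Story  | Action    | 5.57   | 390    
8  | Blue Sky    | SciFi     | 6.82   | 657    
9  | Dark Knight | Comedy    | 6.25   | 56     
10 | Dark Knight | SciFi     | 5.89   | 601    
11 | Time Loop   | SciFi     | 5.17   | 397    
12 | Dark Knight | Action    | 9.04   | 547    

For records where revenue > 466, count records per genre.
SELECT genre, COUNT(*)
FROM movies
WHERE revenue > 466
GROUP BY genre

Note: WHERE filters rows before grouping.

Result:
  Action: 1
  SciFi: 2
  Thriller: 1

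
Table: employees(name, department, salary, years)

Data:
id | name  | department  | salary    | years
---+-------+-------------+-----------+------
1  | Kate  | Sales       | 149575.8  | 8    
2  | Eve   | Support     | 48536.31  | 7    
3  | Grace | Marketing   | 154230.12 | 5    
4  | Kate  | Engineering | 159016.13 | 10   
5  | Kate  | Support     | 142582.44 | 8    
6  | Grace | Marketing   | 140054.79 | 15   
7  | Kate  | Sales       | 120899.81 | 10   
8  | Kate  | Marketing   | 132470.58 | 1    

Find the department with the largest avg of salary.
SELECT department, AVG(salary) as val
FROM employees
GROUP BY department
ORDER BY val DESC
LIMIT 1

Result: Engineering with avg(salary) = 159016.13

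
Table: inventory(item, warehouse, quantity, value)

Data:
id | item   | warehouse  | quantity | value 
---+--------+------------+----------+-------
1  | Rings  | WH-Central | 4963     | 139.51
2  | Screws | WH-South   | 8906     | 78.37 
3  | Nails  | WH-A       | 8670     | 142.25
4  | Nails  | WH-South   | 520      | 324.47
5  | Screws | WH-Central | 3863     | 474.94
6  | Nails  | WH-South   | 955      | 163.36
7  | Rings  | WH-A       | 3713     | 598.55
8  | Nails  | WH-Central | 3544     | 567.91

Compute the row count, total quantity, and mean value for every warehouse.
SELECT warehouse,
       COUNT(*) as cnt,
       SUM(quantity) as total_quantity,
       AVG(value) as avg_value
FROM inventory
GROUP BY warehouse

Result:
  WH-A: 2 records, 12383 total quantity, 370.40 avg value
  WH-Central: 3 records, 12370 total quantity, 394.12 avg value
  WH-South: 3 records, 10381 total quantity, 188.73 avg value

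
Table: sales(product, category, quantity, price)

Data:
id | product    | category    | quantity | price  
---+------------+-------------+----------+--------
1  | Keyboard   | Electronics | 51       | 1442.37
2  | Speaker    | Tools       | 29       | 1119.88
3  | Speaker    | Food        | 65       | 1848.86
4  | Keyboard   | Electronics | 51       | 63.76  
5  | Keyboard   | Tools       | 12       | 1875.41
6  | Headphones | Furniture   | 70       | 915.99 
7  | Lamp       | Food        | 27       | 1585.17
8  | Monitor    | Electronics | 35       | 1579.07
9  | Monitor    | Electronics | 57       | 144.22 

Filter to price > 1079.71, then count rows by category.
SELECT category, COUNT(*)
FROM sales
WHERE price > 1079.71
GROUP BY category

Note: WHERE filters rows before grouping.

Result:
  Electronics: 2
  Food: 2
  Tools: 2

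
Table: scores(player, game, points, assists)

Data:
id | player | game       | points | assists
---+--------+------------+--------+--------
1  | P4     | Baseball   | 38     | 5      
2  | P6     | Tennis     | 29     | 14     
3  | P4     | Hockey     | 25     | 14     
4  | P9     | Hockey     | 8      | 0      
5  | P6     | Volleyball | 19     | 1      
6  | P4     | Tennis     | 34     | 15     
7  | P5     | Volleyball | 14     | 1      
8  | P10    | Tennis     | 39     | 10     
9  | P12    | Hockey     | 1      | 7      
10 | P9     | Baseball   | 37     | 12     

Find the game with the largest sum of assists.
SELECT game, SUM(assists) as val
FROM scores
GROUP BY game
ORDER BY val DESC
LIMIT 1

Result: Tennis with sum(assists) = 39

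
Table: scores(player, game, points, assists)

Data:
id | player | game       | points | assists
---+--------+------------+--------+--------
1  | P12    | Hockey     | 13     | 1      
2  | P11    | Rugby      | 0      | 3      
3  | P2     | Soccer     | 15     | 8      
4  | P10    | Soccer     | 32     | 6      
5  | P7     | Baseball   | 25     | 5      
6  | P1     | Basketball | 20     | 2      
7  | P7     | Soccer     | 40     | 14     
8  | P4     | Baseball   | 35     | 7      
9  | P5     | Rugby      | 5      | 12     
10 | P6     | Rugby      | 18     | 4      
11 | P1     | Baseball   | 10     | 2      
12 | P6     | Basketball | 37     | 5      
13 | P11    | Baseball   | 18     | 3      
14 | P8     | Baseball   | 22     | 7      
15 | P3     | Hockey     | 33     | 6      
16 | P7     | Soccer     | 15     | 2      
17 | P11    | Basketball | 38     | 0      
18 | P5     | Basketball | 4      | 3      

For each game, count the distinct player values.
SELECT game, COUNT(DISTINCT player)
FROM scores
GROUP BY game

Result:
  Baseball: 5 distinct
  Basketball: 4 distinct
  Hockey: 2 distinct
  Rugby: 3 distinct
  Soccer: 3 distinct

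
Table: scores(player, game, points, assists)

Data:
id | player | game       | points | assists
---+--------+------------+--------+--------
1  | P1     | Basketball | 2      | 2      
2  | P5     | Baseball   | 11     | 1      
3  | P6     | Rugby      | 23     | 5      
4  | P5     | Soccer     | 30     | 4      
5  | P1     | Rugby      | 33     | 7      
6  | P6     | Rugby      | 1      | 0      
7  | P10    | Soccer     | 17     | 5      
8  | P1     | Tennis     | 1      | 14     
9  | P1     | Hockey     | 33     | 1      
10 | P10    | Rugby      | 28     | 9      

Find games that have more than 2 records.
SELECT game, COUNT(*) as cnt
FROM scores
GROUP BY game
HAVING COUNT(*) > 2

Result:
  Rugby: 4

Note: HAVING filters groups after aggregation, WHERE filters rows before.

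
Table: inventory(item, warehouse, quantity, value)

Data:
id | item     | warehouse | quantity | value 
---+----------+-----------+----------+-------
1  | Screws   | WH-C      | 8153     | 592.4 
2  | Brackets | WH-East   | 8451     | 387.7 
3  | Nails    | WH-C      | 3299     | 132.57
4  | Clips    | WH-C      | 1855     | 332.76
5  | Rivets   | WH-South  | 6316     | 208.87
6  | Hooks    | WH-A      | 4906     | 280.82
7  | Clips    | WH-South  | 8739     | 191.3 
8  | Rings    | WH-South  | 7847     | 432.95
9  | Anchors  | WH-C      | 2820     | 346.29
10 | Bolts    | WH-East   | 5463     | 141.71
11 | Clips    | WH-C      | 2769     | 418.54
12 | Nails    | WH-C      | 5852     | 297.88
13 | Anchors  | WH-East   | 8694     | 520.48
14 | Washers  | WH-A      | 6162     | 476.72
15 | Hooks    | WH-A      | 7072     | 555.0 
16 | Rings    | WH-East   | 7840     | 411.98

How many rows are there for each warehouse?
SELECT warehouse, COUNT(*) as count
FROM inventory
GROUP BY warehouse

Result:
  WH-A: 3
  WH-C: 6
  WH-East: 4
  WH-South: 3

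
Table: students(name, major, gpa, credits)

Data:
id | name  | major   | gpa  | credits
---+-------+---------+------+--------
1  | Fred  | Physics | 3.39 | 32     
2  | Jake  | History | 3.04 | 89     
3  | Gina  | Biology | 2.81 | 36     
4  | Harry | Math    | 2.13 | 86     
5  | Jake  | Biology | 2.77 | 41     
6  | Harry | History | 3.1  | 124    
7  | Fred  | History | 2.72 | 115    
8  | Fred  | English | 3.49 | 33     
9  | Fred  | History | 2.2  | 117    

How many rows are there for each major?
SELECT major, COUNT(*) as count
FROM students
GROUP BY major

Result:
  Biology: 2
  English: 1
  History: 4
  Math: 1
  Physics: 1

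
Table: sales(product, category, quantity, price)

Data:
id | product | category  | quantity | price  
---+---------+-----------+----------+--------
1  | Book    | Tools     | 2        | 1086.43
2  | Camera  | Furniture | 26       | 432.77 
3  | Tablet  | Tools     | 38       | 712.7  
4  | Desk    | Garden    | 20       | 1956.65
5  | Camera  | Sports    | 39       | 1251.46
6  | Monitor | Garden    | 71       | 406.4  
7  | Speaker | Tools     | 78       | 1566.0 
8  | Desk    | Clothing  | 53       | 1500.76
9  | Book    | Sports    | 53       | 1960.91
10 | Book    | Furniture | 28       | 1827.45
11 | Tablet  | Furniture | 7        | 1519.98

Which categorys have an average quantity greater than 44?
SELECT category, AVG(quantity)
FROM sales
GROUP BY category
HAVING AVG(quantity) > 44

Result:
  Clothing: avg=53.00
  Garden: avg=45.50
  Sports: avg=46.00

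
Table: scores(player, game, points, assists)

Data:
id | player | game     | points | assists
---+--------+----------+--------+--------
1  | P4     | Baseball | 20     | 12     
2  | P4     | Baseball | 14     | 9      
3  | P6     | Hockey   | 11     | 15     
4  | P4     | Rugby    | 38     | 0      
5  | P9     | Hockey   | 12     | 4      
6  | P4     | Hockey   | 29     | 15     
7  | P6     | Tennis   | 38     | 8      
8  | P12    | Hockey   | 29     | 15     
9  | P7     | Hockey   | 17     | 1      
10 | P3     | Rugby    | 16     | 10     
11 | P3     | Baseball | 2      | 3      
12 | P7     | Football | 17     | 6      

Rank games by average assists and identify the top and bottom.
SELECT game, AVG(assists)
FROM scores
GROUP BY game
ORDER BY AVG(assists)

All groups:
  Rugby: 5.00
  Football: 6.00
  Baseball: 8.00
  Tennis: 8.00
  Hockey: 10.00

Highest: Hockey (10.00)
Lowest: Rugby (5.00)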